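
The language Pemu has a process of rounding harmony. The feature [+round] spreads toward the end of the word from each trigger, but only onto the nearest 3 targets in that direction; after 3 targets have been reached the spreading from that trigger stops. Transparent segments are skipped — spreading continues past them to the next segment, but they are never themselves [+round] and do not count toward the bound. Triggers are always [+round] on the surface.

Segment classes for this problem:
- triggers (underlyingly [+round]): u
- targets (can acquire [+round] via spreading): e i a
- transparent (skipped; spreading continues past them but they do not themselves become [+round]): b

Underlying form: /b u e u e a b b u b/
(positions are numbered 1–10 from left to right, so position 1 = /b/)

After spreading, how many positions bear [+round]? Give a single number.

6

From /u/ at 2 rightward: 3 /e/ → [+round]; 4 /u/ is itself a trigger — this domain ends here.
From /u/ at 4 rightward: 5 /e/ → [+round]; 6 /a/ → [+round]; 7 /b/ transparent; 8 /b/ transparent; 9 /u/ is itself a trigger — this domain ends here.
From /u/ at 9 rightward: 10 /b/ transparent; word edge.
[+round] positions on the surface: 2 3 4 5 6 9.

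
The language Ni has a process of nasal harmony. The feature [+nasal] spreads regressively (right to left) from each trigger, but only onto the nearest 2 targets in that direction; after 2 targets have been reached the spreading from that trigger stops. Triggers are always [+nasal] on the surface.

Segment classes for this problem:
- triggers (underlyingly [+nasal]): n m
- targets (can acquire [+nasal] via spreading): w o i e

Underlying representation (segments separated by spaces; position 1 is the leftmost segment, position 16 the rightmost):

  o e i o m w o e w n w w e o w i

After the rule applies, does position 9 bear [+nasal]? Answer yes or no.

yes

From /m/ at 5 leftward: 4 /o/ → [+nasal]; 3 /i/ → [+nasal]; bound reached.
From /n/ at 10 leftward: 9 /w/ → [+nasal]; 8 /e/ → [+nasal]; bound reached.
Targets with no active source: positions 1 2 6 7 11 12 13 14 15 16 stay [-nasal].
[+nasal] positions on the surface: 3 4 5 8 9 10.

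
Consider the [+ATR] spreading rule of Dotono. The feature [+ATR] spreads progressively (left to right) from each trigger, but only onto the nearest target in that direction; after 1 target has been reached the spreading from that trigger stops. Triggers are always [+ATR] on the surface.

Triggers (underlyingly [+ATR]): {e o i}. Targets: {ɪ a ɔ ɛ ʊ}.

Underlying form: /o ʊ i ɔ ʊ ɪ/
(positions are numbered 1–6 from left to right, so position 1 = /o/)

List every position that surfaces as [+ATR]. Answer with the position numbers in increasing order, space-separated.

1 2 3 4

From /o/ at 1 rightward: 2 /ʊ/ → [+ATR]; bound reached.
From /i/ at 3 rightward: 4 /ɔ/ → [+ATR]; bound reached.
Targets with no active source: positions 5 6 stay [-ATR].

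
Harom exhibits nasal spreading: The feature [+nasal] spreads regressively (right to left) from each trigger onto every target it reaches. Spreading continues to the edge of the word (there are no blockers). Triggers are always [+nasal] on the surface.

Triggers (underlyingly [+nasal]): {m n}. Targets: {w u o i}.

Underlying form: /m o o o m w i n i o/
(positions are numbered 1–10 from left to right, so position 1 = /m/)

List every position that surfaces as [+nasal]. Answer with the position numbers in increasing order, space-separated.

From /m/ at 1 leftward: word edge.
From /m/ at 5 leftward: 4 /o/ → [+nasal]; 3 /o/ → [+nasal]; 2 /o/ → [+nasal]; 1 /m/ is itself a trigger — this domain ends here.
From /n/ at 8 leftward: 7 /i/ → [+nasal]; 6 /w/ → [+nasal]; 5 /m/ is itself a trigger — this domain ends here.
Targets with no active source: positions 9 10 stay [-nasal].

1 2 3 4 5 6 7 8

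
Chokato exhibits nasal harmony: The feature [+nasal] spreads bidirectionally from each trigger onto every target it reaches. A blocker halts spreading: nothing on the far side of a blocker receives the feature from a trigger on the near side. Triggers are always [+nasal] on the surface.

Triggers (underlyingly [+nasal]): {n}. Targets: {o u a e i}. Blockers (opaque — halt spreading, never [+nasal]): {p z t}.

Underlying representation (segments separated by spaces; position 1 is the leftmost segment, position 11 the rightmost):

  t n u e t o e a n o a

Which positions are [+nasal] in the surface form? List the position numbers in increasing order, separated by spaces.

2 3 4 6 7 8 9 10 11

From /n/ at 2 rightward: 3 /u/ → [+nasal]; 4 /e/ → [+nasal]; 5 /t/ blocks.
From /n/ at 2 leftward: 1 /t/ blocks.
From /n/ at 9 rightward: 10 /o/ → [+nasal]; 11 /a/ → [+nasal]; word edge.
From /n/ at 9 leftward: 8 /a/ → [+nasal]; 7 /e/ → [+nasal]; 6 /o/ → [+nasal]; 5 /t/ blocks.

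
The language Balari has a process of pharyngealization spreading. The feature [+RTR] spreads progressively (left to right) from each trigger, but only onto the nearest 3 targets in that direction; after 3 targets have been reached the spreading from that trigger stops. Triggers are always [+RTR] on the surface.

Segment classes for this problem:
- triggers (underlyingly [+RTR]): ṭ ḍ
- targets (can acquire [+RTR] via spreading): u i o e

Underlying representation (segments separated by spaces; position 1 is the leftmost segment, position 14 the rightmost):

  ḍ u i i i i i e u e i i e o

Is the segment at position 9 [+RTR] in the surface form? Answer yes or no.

From /ḍ/ at 1 rightward: 2 /u/ → [+RTR]; 3 /i/ → [+RTR]; 4 /i/ → [+RTR]; bound reached.
Targets with no active source: positions 5 6 7 8 9 10 11 12 13 14 stay [-emphatic].
[+RTR] positions on the surface: 1 2 3 4.

no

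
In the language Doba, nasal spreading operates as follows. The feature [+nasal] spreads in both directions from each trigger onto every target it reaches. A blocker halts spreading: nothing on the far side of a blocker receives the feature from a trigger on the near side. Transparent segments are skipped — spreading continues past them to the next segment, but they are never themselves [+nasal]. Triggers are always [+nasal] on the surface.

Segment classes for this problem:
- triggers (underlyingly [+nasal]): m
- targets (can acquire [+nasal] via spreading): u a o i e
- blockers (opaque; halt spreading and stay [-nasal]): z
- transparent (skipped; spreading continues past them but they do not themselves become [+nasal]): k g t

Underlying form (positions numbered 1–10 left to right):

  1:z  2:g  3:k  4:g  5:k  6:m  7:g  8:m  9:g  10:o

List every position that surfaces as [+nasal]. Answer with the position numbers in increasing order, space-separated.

From /m/ at 6 rightward: 7 /g/ transparent; 8 /m/ is itself a trigger — this domain ends here.
From /m/ at 6 leftward: 5 /k/ transparent; 4 /g/ transparent; 3 /k/ transparent; 2 /g/ transparent; 1 /z/ blocks.
From /m/ at 8 rightward: 9 /g/ transparent; 10 /o/ → [+nasal]; word edge.
From /m/ at 8 leftward: 7 /g/ transparent; 6 /m/ is itself a trigger — this domain ends here.

6 8 10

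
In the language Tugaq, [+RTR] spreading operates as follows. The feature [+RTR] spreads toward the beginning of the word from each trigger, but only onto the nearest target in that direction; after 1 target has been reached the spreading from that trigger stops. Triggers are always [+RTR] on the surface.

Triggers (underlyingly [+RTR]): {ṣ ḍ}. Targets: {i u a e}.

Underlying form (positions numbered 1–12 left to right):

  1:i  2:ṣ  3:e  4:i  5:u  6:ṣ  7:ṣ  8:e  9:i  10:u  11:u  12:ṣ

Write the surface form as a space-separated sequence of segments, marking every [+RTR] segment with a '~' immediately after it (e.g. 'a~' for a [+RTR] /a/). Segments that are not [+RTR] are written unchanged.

From /ṣ/ at 2 leftward: 1 /i/ → [+RTR]; bound reached.
From /ṣ/ at 6 leftward: 5 /u/ → [+RTR]; bound reached.
From /ṣ/ at 7 leftward: 6 /ṣ/ is itself a trigger — this domain ends here.
From /ṣ/ at 12 leftward: 11 /u/ → [+RTR]; bound reached.
Targets with no active source: positions 3 4 8 9 10 stay [-emphatic].
[+RTR] positions on the surface: 1 2 5 6 7 11 12.

i~ ṣ~ e i u~ ṣ~ ṣ~ e i u u~ ṣ~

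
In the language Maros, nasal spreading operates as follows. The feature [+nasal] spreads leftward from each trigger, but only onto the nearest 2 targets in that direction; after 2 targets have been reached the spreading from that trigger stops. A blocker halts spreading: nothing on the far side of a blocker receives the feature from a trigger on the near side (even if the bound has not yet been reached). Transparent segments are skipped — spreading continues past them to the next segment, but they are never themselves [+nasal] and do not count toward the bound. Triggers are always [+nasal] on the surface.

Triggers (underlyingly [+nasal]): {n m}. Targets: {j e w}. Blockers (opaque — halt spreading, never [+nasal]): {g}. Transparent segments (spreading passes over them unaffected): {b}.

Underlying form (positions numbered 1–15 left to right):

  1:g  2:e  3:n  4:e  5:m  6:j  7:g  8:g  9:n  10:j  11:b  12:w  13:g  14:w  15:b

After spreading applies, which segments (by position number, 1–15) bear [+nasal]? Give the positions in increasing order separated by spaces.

2 3 4 5 9

From /n/ at 3 leftward: 2 /e/ → [+nasal]; 1 /g/ blocks.
From /m/ at 5 leftward: 4 /e/ → [+nasal]; 3 /n/ is itself a trigger — this domain ends here.
From /n/ at 9 leftward: 8 /g/ blocks.
Targets with no active source: positions 6 10 12 14 stay [-nasal].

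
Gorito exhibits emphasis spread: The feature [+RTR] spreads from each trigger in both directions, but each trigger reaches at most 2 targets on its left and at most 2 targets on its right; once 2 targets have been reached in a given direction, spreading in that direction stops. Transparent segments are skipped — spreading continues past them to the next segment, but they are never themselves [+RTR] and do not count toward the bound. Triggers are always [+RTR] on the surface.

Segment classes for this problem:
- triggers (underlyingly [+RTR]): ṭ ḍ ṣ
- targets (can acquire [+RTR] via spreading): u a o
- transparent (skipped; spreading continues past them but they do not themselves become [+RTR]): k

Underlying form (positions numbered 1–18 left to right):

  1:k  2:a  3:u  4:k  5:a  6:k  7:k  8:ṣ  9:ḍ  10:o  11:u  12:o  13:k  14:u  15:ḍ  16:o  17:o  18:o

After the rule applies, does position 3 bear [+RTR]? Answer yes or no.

From /ṣ/ at 8 rightward: 9 /ḍ/ is itself a trigger — this domain ends here.
From /ṣ/ at 8 leftward: 7 /k/ transparent; 6 /k/ transparent; 5 /a/ → [+RTR]; 4 /k/ transparent; 3 /u/ → [+RTR]; bound reached.
From /ḍ/ at 9 rightward: 10 /o/ → [+RTR]; 11 /u/ → [+RTR]; bound reached.
From /ḍ/ at 9 leftward: 8 /ṣ/ is itself a trigger — this domain ends here.
From /ḍ/ at 15 rightward: 16 /o/ → [+RTR]; 17 /o/ → [+RTR]; bound reached.
From /ḍ/ at 15 leftward: 14 /u/ → [+RTR]; 13 /k/ transparent; 12 /o/ → [+RTR]; bound reached.
Targets with no active source: positions 2 18 stay [-emphatic].
[+RTR] positions on the surface: 3 5 8 9 10 11 12 14 15 16 17.

yes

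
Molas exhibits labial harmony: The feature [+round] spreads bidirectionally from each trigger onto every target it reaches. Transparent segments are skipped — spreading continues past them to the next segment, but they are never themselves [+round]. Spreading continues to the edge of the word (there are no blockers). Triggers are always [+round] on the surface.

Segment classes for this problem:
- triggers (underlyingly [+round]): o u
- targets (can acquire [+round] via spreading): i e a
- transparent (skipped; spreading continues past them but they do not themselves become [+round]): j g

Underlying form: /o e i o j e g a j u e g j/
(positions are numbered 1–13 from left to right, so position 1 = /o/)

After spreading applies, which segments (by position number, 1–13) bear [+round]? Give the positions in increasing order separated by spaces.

1 2 3 4 6 8 10 11

From /o/ at 1 rightward: 2 /e/ → [+round]; 3 /i/ → [+round]; 4 /o/ is itself a trigger — this domain ends here.
From /o/ at 1 leftward: word edge.
From /o/ at 4 rightward: 5 /j/ transparent; 6 /e/ → [+round]; 7 /g/ transparent; 8 /a/ → [+round]; 9 /j/ transparent; 10 /u/ is itself a trigger — this domain ends here.
From /o/ at 4 leftward: 3 /i/ → [+round]; 2 /e/ → [+round]; 1 /o/ is itself a trigger — this domain ends here.
From /u/ at 10 rightward: 11 /e/ → [+round]; 12 /g/ transparent; 13 /j/ transparent; word edge.
From /u/ at 10 leftward: 9 /j/ transparent; 8 /a/ → [+round]; 7 /g/ transparent; 6 /e/ → [+round]; 5 /j/ transparent; 4 /o/ is itself a trigger — this domain ends here.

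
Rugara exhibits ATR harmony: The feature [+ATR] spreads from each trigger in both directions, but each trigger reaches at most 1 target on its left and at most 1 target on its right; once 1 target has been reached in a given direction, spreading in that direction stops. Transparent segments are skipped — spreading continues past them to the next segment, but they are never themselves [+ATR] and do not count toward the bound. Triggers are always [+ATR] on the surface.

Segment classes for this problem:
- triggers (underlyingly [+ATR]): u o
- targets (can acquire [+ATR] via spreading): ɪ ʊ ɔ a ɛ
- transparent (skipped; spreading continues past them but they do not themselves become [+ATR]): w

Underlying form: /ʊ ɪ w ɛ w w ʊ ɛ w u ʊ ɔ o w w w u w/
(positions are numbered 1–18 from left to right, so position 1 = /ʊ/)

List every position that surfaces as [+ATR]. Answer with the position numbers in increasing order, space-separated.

From /u/ at 10 rightward: 11 /ʊ/ → [+ATR]; bound reached.
From /u/ at 10 leftward: 9 /w/ transparent; 8 /ɛ/ → [+ATR]; bound reached.
From /o/ at 13 rightward: 14 /w/ transparent; 15 /w/ transparent; 16 /w/ transparent; 17 /u/ is itself a trigger — this domain ends here.
From /o/ at 13 leftward: 12 /ɔ/ → [+ATR]; bound reached.
From /u/ at 17 rightward: 18 /w/ transparent; word edge.
From /u/ at 17 leftward: 16 /w/ transparent; 15 /w/ transparent; 14 /w/ transparent; 13 /o/ is itself a trigger — this domain ends here.
Targets with no active source: positions 1 2 4 7 stay [-ATR].

8 10 11 12 13 17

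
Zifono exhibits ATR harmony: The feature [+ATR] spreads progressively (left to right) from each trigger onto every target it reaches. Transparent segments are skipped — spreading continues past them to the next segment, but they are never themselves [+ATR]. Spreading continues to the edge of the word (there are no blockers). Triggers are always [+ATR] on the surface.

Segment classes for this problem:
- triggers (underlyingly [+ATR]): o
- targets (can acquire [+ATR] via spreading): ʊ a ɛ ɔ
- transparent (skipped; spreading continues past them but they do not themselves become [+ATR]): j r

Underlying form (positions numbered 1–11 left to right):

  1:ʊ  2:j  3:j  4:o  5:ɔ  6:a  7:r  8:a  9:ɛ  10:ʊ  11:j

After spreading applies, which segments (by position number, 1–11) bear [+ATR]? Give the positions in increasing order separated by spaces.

4 5 6 8 9 10

From /o/ at 4 rightward: 5 /ɔ/ → [+ATR]; 6 /a/ → [+ATR]; 7 /r/ transparent; 8 /a/ → [+ATR]; 9 /ɛ/ → [+ATR]; 10 /ʊ/ → [+ATR]; 11 /j/ transparent; word edge.
Target with no active source: position 1 stays [-ATR].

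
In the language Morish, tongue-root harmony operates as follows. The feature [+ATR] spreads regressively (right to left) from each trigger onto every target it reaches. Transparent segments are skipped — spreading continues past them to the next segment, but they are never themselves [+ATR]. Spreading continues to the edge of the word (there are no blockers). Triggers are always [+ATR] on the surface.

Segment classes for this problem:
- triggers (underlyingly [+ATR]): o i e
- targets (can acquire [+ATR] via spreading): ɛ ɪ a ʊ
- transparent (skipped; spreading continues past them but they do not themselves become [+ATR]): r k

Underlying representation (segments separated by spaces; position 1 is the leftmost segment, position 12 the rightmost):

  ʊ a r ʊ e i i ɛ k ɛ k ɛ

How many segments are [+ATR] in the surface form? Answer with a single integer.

6

From /e/ at 5 leftward: 4 /ʊ/ → [+ATR]; 3 /r/ transparent; 2 /a/ → [+ATR]; 1 /ʊ/ → [+ATR]; word edge.
From /i/ at 6 leftward: 5 /e/ is itself a trigger — this domain ends here.
From /i/ at 7 leftward: 6 /i/ is itself a trigger — this domain ends here.
Targets with no active source: positions 8 10 12 stay [-ATR].
[+ATR] positions on the surface: 1 2 4 5 6 7.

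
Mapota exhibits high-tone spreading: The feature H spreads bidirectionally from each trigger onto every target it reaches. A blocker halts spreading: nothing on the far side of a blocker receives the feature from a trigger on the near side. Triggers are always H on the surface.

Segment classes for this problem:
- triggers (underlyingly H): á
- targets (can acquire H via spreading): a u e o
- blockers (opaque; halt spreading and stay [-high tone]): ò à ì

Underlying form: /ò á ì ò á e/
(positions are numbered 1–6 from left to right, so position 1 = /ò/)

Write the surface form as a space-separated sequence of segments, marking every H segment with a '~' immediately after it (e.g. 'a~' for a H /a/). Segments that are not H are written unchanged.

ò á~ ì ò á~ e~

From /á/ at 2 rightward: 3 /ì/ blocks.
From /á/ at 2 leftward: 1 /ò/ blocks.
From /á/ at 5 rightward: 6 /e/ → H; word edge.
From /á/ at 5 leftward: 4 /ò/ blocks.
H positions on the surface: 2 5 6.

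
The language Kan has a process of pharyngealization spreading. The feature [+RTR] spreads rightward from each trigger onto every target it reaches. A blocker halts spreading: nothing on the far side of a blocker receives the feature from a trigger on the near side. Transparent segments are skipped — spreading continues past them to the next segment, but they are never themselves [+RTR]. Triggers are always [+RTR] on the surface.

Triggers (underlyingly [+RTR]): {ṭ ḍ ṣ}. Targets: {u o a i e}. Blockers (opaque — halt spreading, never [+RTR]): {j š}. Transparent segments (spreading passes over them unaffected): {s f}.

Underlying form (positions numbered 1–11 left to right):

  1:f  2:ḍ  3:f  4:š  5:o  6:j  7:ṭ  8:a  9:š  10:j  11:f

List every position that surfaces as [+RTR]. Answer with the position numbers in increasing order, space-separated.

From /ḍ/ at 2 rightward: 3 /f/ transparent; 4 /š/ blocks.
From /ṭ/ at 7 rightward: 8 /a/ → [+RTR]; 9 /š/ blocks.
Target with no active source: position 5 stays [-emphatic].

2 7 8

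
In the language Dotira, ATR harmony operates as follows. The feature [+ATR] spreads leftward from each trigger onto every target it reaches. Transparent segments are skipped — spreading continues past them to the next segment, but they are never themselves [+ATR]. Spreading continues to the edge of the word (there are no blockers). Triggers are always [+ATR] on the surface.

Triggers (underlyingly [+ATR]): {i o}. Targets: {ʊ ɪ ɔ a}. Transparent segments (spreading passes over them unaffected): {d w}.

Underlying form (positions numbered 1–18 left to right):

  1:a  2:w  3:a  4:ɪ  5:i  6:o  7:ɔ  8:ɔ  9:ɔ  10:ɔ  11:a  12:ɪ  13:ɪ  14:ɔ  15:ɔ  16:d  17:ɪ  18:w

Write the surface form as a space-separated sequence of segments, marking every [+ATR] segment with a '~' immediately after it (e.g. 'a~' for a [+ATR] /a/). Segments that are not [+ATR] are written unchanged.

a~ w a~ ɪ~ i~ o~ ɔ ɔ ɔ ɔ a ɪ ɪ ɔ ɔ d ɪ w

From /i/ at 5 leftward: 4 /ɪ/ → [+ATR]; 3 /a/ → [+ATR]; 2 /w/ transparent; 1 /a/ → [+ATR]; word edge.
From /o/ at 6 leftward: 5 /i/ is itself a trigger — this domain ends here.
Targets with no active source: positions 7 8 9 10 11 12 13 14 15 17 stay [-ATR].
[+ATR] positions on the surface: 1 3 4 5 6.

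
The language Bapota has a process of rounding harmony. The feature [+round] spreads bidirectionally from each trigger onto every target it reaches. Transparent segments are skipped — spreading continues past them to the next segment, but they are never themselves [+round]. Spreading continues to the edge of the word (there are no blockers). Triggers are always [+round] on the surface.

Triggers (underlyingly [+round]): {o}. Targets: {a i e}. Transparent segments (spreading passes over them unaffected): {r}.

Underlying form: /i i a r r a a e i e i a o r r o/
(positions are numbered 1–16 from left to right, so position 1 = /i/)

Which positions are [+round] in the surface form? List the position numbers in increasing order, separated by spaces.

1 2 3 6 7 8 9 10 11 12 13 16

From /o/ at 13 rightward: 14 /r/ transparent; 15 /r/ transparent; 16 /o/ is itself a trigger — this domain ends here.
From /o/ at 13 leftward: 12 /a/ → [+round]; 11 /i/ → [+round]; 10 /e/ → [+round]; 9 /i/ → [+round]; 8 /e/ → [+round]; 7 /a/ → [+round]; 6 /a/ → [+round]; 5 /r/ transparent; 4 /r/ transparent; 3 /a/ → [+round]; 2 /i/ → [+round]; 1 /i/ → [+round]; word edge.
From /o/ at 16 rightward: word edge.
From /o/ at 16 leftward: 15 /r/ transparent; 14 /r/ transparent; 13 /o/ is itself a trigger — this domain ends here.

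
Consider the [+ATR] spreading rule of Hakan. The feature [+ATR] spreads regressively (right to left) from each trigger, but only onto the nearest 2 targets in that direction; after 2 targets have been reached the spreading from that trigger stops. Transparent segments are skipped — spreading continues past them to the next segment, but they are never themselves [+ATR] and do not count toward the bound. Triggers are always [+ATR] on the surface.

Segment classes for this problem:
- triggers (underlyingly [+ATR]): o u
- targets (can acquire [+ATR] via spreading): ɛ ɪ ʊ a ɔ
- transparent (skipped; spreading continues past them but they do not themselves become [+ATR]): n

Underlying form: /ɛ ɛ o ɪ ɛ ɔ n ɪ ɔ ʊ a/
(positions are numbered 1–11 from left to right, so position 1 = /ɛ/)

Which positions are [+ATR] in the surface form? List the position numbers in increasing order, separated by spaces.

From /o/ at 3 leftward: 2 /ɛ/ → [+ATR]; 1 /ɛ/ → [+ATR]; bound reached.
Targets with no active source: positions 4 5 6 8 9 10 11 stay [-ATR].

1 2 3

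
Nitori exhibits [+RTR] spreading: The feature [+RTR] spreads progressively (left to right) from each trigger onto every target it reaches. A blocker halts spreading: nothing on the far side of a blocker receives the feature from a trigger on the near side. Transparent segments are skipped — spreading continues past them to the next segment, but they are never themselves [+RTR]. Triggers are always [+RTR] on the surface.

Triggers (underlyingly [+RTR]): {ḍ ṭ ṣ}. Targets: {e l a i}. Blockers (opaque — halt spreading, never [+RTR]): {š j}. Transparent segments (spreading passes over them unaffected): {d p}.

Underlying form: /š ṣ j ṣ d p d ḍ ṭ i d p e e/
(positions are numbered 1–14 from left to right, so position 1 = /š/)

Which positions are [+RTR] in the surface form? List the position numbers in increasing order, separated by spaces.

From /ṣ/ at 2 rightward: 3 /j/ blocks.
From /ṣ/ at 4 rightward: 5 /d/ transparent; 6 /p/ transparent; 7 /d/ transparent; 8 /ḍ/ is itself a trigger — this domain ends here.
From /ḍ/ at 8 rightward: 9 /ṭ/ is itself a trigger — this domain ends here.
From /ṭ/ at 9 rightward: 10 /i/ → [+RTR]; 11 /d/ transparent; 12 /p/ transparent; 13 /e/ → [+RTR]; 14 /e/ → [+RTR]; word edge.

2 4 8 9 10 13 14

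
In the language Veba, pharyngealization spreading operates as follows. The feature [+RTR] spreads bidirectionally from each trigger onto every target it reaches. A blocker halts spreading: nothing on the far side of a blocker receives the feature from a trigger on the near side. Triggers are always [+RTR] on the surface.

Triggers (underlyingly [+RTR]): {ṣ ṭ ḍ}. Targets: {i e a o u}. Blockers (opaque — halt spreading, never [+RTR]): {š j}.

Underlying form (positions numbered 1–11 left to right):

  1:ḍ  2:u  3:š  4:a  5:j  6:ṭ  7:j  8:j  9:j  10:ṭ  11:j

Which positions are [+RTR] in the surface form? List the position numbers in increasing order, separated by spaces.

1 2 6 10

From /ḍ/ at 1 rightward: 2 /u/ → [+RTR]; 3 /š/ blocks.
From /ḍ/ at 1 leftward: word edge.
From /ṭ/ at 6 rightward: 7 /j/ blocks.
From /ṭ/ at 6 leftward: 5 /j/ blocks.
From /ṭ/ at 10 rightward: 11 /j/ blocks.
From /ṭ/ at 10 leftward: 9 /j/ blocks.
Target with no active source: position 4 stays [-emphatic].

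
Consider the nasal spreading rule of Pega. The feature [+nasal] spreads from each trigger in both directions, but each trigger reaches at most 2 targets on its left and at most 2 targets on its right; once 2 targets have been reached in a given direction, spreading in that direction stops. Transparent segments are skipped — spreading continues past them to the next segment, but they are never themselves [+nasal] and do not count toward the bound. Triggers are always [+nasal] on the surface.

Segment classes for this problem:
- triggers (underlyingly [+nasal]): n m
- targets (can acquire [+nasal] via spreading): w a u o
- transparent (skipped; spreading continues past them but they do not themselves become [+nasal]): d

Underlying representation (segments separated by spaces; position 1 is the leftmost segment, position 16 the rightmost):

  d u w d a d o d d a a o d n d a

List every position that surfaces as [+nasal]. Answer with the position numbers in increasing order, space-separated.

11 12 14 16

From /n/ at 14 rightward: 15 /d/ transparent; 16 /a/ → [+nasal]; word edge.
From /n/ at 14 leftward: 13 /d/ transparent; 12 /o/ → [+nasal]; 11 /a/ → [+nasal]; bound reached.
Targets with no active source: positions 2 3 5 7 10 stay [-nasal].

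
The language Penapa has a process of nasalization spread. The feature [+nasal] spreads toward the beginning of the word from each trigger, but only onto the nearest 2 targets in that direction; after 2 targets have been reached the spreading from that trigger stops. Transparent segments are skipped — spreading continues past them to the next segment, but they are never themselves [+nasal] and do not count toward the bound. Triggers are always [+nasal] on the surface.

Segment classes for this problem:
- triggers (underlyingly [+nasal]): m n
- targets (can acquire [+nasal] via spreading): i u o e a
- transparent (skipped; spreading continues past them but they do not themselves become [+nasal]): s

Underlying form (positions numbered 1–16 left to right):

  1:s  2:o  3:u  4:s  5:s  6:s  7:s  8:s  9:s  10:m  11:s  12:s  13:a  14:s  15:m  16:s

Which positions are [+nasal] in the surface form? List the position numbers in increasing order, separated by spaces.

2 3 10 13 15

From /m/ at 10 leftward: 9 /s/ transparent; 8 /s/ transparent; 7 /s/ transparent; 6 /s/ transparent; 5 /s/ transparent; 4 /s/ transparent; 3 /u/ → [+nasal]; 2 /o/ → [+nasal]; bound reached.
From /m/ at 15 leftward: 14 /s/ transparent; 13 /a/ → [+nasal]; 12 /s/ transparent; 11 /s/ transparent; 10 /m/ is itself a trigger — this domain ends here.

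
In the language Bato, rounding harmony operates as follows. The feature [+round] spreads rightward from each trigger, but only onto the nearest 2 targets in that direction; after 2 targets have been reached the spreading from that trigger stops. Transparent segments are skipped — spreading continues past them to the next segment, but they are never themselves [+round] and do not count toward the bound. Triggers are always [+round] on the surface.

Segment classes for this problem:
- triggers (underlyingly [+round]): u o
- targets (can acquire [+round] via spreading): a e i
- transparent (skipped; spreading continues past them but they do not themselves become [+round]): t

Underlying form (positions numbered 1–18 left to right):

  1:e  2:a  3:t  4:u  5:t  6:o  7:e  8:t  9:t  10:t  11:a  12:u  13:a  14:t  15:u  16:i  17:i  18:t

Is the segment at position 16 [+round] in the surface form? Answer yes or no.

From /u/ at 4 rightward: 5 /t/ transparent; 6 /o/ is itself a trigger — this domain ends here.
From /o/ at 6 rightward: 7 /e/ → [+round]; 8 /t/ transparent; 9 /t/ transparent; 10 /t/ transparent; 11 /a/ → [+round]; bound reached.
From /u/ at 12 rightward: 13 /a/ → [+round]; 14 /t/ transparent; 15 /u/ is itself a trigger — this domain ends here.
From /u/ at 15 rightward: 16 /i/ → [+round]; 17 /i/ → [+round]; bound reached.
Targets with no active source: positions 1 2 stay [-round].
[+round] positions on the surface: 4 6 7 11 12 13 15 16 17.

yes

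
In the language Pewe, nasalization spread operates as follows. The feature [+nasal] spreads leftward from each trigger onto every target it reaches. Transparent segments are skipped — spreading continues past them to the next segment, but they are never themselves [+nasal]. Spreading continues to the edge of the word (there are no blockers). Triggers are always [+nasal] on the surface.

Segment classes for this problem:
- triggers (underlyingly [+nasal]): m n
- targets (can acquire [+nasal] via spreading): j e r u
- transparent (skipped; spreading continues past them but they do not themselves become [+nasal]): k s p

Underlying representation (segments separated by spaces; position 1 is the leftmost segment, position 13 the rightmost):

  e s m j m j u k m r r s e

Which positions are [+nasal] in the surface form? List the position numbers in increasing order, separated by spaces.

From /m/ at 3 leftward: 2 /s/ transparent; 1 /e/ → [+nasal]; word edge.
From /m/ at 5 leftward: 4 /j/ → [+nasal]; 3 /m/ is itself a trigger — this domain ends here.
From /m/ at 9 leftward: 8 /k/ transparent; 7 /u/ → [+nasal]; 6 /j/ → [+nasal]; 5 /m/ is itself a trigger — this domain ends here.
Targets with no active source: positions 10 11 13 stay [-nasal].

1 3 4 5 6 7 9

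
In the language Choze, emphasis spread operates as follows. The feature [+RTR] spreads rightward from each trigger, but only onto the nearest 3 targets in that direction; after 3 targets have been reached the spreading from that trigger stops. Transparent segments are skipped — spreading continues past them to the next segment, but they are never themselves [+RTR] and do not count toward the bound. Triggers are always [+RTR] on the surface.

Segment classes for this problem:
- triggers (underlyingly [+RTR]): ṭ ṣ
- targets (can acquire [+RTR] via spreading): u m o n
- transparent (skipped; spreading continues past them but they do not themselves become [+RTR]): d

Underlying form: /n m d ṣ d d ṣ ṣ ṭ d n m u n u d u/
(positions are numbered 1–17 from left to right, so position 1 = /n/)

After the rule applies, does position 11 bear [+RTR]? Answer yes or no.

yes

From /ṣ/ at 4 rightward: 5 /d/ transparent; 6 /d/ transparent; 7 /ṣ/ is itself a trigger — this domain ends here.
From /ṣ/ at 7 rightward: 8 /ṣ/ is itself a trigger — this domain ends here.
From /ṣ/ at 8 rightward: 9 /ṭ/ is itself a trigger — this domain ends here.
From /ṭ/ at 9 rightward: 10 /d/ transparent; 11 /n/ → [+RTR]; 12 /m/ → [+RTR]; 13 /u/ → [+RTR]; bound reached.
Targets with no active source: positions 1 2 14 15 17 stay [-emphatic].
[+RTR] positions on the surface: 4 7 8 9 11 12 13.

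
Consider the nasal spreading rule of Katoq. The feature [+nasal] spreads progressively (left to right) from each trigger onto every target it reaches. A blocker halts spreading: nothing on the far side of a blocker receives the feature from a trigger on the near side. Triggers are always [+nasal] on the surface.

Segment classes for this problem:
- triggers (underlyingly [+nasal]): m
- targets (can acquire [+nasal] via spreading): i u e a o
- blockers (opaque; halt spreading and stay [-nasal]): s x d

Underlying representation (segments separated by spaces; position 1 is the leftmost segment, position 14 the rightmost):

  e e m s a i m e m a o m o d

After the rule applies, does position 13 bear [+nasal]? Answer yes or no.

yes

From /m/ at 3 rightward: 4 /s/ blocks.
From /m/ at 7 rightward: 8 /e/ → [+nasal]; 9 /m/ is itself a trigger — this domain ends here.
From /m/ at 9 rightward: 10 /a/ → [+nasal]; 11 /o/ → [+nasal]; 12 /m/ is itself a trigger — this domain ends here.
From /m/ at 12 rightward: 13 /o/ → [+nasal]; 14 /d/ blocks.
Targets with no active source: positions 1 2 5 6 stay [-nasal].
[+nasal] positions on the surface: 3 7 8 9 10 11 12 13.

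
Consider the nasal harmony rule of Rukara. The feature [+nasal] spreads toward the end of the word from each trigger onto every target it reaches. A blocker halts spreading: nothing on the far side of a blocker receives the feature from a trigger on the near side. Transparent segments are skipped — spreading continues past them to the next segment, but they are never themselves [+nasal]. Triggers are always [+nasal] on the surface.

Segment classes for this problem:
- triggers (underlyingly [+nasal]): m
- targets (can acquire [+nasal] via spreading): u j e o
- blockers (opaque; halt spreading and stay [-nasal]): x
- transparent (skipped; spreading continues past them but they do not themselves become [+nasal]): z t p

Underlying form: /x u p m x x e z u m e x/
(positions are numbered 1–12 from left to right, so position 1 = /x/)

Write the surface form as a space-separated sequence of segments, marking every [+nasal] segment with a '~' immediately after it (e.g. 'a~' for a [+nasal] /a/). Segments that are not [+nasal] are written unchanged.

x u p m~ x x e z u m~ e~ x

From /m/ at 4 rightward: 5 /x/ blocks.
From /m/ at 10 rightward: 11 /e/ → [+nasal]; 12 /x/ blocks.
Targets with no active source: positions 2 7 9 stay [-nasal].
[+nasal] positions on the surface: 4 10 11.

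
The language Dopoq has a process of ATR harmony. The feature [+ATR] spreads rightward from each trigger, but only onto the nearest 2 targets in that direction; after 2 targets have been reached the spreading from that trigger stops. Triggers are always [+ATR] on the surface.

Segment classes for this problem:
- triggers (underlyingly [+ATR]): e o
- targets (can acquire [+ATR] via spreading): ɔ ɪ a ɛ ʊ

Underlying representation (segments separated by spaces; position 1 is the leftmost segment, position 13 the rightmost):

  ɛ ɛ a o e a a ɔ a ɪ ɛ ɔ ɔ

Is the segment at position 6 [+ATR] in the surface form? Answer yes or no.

yes

From /o/ at 4 rightward: 5 /e/ is itself a trigger — this domain ends here.
From /e/ at 5 rightward: 6 /a/ → [+ATR]; 7 /a/ → [+ATR]; bound reached.
Targets with no active source: positions 1 2 3 8 9 10 11 12 13 stay [-ATR].
[+ATR] positions on the surface: 4 5 6 7.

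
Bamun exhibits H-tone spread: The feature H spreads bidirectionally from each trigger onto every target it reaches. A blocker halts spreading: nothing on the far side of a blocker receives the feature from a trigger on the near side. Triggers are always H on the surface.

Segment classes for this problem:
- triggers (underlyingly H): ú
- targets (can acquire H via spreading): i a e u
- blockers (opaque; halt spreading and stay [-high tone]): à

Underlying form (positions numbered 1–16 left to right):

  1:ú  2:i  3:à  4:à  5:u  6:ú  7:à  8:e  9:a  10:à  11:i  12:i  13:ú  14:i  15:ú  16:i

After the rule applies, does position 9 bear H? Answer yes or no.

From /ú/ at 1 rightward: 2 /i/ → H; 3 /à/ blocks.
From /ú/ at 1 leftward: word edge.
From /ú/ at 6 rightward: 7 /à/ blocks.
From /ú/ at 6 leftward: 5 /u/ → H; 4 /à/ blocks.
From /ú/ at 13 rightward: 14 /i/ → H; 15 /ú/ is itself a trigger — this domain ends here.
From /ú/ at 13 leftward: 12 /i/ → H; 11 /i/ → H; 10 /à/ blocks.
From /ú/ at 15 rightward: 16 /i/ → H; word edge.
From /ú/ at 15 leftward: 14 /i/ → H; 13 /ú/ is itself a trigger — this domain ends here.
Targets with no active source: positions 8 9 stay [-high tone].
H positions on the surface: 1 2 5 6 11 12 13 14 15 16.

no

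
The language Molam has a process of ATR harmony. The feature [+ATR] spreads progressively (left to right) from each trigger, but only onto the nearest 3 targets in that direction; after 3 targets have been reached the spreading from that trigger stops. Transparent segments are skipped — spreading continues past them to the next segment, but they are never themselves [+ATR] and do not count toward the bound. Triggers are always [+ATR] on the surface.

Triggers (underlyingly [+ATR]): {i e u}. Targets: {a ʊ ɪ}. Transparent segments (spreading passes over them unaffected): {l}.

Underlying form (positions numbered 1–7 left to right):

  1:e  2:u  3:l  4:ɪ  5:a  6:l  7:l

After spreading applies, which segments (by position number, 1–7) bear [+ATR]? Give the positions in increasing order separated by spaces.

1 2 4 5

From /e/ at 1 rightward: 2 /u/ is itself a trigger — this domain ends here.
From /u/ at 2 rightward: 3 /l/ transparent; 4 /ɪ/ → [+ATR]; 5 /a/ → [+ATR]; 6 /l/ transparent; 7 /l/ transparent; word edge.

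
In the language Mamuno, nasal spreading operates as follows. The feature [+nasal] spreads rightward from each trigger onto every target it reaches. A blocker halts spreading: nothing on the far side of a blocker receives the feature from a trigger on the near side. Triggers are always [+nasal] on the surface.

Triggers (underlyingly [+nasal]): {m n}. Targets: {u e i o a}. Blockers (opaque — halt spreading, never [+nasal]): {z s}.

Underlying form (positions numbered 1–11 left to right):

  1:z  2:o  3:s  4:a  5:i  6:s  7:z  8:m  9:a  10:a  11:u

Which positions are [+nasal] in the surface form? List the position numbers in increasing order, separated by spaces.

From /m/ at 8 rightward: 9 /a/ → [+nasal]; 10 /a/ → [+nasal]; 11 /u/ → [+nasal]; word edge.
Targets with no active source: positions 2 4 5 stay [-nasal].

8 9 10 11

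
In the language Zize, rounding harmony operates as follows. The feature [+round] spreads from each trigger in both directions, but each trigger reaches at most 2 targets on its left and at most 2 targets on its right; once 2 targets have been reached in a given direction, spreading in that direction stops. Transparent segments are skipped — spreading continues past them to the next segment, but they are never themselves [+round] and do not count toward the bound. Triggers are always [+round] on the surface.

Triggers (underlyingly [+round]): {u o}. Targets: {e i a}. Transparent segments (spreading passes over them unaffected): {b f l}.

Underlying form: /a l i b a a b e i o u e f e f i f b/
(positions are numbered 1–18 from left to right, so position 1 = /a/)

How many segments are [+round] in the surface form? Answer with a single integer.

From /o/ at 10 rightward: 11 /u/ is itself a trigger — this domain ends here.
From /o/ at 10 leftward: 9 /i/ → [+round]; 8 /e/ → [+round]; bound reached.
From /u/ at 11 rightward: 12 /e/ → [+round]; 13 /f/ transparent; 14 /e/ → [+round]; bound reached.
From /u/ at 11 leftward: 10 /o/ is itself a trigger — this domain ends here.
Targets with no active source: positions 1 3 5 6 16 stay [-round].
[+round] positions on the surface: 8 9 10 11 12 14.

6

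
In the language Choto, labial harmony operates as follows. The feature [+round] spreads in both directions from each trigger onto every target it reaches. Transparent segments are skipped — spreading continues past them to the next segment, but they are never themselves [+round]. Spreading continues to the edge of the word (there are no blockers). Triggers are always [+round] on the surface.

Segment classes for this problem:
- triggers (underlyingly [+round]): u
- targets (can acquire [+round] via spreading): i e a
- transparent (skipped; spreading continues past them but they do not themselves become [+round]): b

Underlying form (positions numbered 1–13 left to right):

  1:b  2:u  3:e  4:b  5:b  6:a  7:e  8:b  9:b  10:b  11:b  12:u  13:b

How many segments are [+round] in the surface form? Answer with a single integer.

5

From /u/ at 2 rightward: 3 /e/ → [+round]; 4 /b/ transparent; 5 /b/ transparent; 6 /a/ → [+round]; 7 /e/ → [+round]; 8 /b/ transparent; 9 /b/ transparent; 10 /b/ transparent; 11 /b/ transparent; 12 /u/ is itself a trigger — this domain ends here.
From /u/ at 2 leftward: 1 /b/ transparent; word edge.
From /u/ at 12 rightward: 13 /b/ transparent; word edge.
From /u/ at 12 leftward: 11 /b/ transparent; 10 /b/ transparent; 9 /b/ transparent; 8 /b/ transparent; 7 /e/ → [+round]; 6 /a/ → [+round]; 5 /b/ transparent; 4 /b/ transparent; 3 /e/ → [+round]; 2 /u/ is itself a trigger — this domain ends here.
[+round] positions on the surface: 2 3 6 7 12.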